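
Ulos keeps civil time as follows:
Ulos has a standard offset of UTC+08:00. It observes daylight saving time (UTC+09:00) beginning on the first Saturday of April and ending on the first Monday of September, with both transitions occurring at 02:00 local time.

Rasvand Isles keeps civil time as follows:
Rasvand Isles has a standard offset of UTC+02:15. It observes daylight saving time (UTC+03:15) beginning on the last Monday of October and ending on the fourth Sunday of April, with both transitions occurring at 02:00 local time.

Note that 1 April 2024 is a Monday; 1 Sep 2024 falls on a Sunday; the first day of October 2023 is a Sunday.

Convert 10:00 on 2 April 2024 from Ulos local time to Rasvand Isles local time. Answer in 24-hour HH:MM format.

1 April 2024 is a Monday, so the first Saturday is April 6.
1 September 2024 is a Sunday, so the first Monday is September 2.
2 April 2024 is outside the daylight-saving period (6 April – 2 September), so Ulos is on standard time, UTC+08:00.
10:00 Ulos − 8h = 02:00 UTC.
1 October 2023 is a Sunday, so Mondays fall on 2, 9, 16, 23, 30; the last is October 30.
1 April 2024 is a Monday, so the first Sunday is April 7 and the fourth is April 28.
At the standard offset (UTC+02:15), 02:00 UTC + 2h15m = 04:15 Rasvand Isles standard time.
The standard-time date in Rasvand Isles, 2 April 2024, lies within the daylight-saving period (30 October 2023 – 28 April 2024), so Rasvand Isles is on daylight time, UTC+03:15.
02:00 UTC + 3h15m = 05:15 Rasvand Isles.

05:15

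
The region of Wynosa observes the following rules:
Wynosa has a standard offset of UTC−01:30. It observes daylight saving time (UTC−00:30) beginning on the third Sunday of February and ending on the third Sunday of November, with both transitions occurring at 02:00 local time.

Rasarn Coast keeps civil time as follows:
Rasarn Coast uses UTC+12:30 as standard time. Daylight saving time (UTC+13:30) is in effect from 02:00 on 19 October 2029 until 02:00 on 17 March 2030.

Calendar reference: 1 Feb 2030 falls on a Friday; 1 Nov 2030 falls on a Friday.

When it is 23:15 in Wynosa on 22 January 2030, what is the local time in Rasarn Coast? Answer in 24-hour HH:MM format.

1 February 2030 is a Friday, so the first Sunday is February 3 and the third is February 17.
1 November 2030 is a Friday, so the first Sunday is November 3 and the third is November 17.
22 January 2030 does not fall between 17 February and 17 November, so daylight saving is not in effect and Wynosa is at UTC−01:30.
23:15 Wynosa + 1h30m = 00:45 UTC (rolling into the next day, 23 January 2030).
At the standard offset (UTC+12:30), 00:45 UTC + 12h30m = 13:15 Rasarn Coast standard time.
The standard-time date in Rasarn Coast, 23 January 2030, falls between 19 October 2029 and 17 March 2030, so daylight saving is in effect and Rasarn Coast is at UTC+13:30.
00:45 UTC + 13h30m = 14:15 Rasarn Coast.

14:15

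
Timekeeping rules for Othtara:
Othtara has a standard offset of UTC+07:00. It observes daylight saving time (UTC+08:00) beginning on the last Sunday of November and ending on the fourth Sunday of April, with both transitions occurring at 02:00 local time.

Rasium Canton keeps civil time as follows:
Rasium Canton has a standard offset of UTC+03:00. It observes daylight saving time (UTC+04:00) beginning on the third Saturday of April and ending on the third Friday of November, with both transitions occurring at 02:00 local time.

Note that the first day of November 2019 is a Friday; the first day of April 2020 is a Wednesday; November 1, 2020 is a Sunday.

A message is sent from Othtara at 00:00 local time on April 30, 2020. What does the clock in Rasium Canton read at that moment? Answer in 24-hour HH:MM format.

1 November 2019 is a Friday, so Sundays fall on 3, 10, 17, 24; the last is November 24.
1 April 2020 is a Wednesday, so the first Sunday is April 5 and the fourth is April 26.
Daylight saving runs 24 November 2019 – 26 April 2020; April 30, 2020 is outside that window, so Othtara is on standard time at UTC+07:00.
00:00 Othtara − 7h = 17:00 UTC (rolling into the previous day, 29 April 2020).
1 April 2020 is a Wednesday, so the first Saturday is April 4 and the third is April 18.
1 November 2020 is a Sunday, so the first Friday is November 6 and the third is November 20.
At the standard offset (UTC+03:00), 17:00 UTC + 3h = 20:00 Rasium Canton standard time.
Daylight saving runs 18 April – 20 November; the standard-time date in Rasium Canton, April 29, 2020, is inside that window, so Rasium Canton is at UTC+04:00.
17:00 UTC + 4h = 21:00 Rasium Canton.

21:00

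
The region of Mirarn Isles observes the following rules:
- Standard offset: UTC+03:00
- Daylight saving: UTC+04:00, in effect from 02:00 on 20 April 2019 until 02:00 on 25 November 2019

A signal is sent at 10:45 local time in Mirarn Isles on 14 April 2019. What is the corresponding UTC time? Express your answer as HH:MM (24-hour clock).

Daylight saving runs 20 April – 25 November; 14 April 2019 is outside that window, so Mirarn Isles is on standard time at UTC+03:00.
10:45 local − 3h = 07:45 UTC.

07:45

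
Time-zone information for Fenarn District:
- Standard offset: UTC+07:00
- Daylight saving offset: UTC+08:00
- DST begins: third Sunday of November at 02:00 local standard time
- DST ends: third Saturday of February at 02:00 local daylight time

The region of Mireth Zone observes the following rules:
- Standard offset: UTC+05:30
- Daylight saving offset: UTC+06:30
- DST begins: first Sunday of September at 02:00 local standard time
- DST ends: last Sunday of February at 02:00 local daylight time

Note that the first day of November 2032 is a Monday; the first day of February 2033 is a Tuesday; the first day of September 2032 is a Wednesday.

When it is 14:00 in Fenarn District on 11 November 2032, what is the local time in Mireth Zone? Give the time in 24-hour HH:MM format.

13:30

1 November 2032 is a Monday, so the first Sunday is November 7 and the third is November 21.
1 February 2033 is a Tuesday, so the first Saturday is February 5 and the third is February 19.
11 November 2032 does not fall between 21 November 2032 and 19 February 2033, so daylight saving is not in effect and Fenarn District is at UTC+07:00.
14:00 Fenarn District − 7h = 07:00 UTC.
1 September 2032 is a Wednesday, so the first Sunday is September 5.
1 February 2033 is a Tuesday, so Sundays fall on 6, 13, 20, 27; the last is February 27.
At the standard offset (UTC+05:30), 07:00 UTC + 5h30m = 12:30 Mireth Zone standard time.
The standard-time date in Mireth Zone, 11 November 2032, lies within the daylight-saving period (5 September 2032 – 27 February 2033), so Mireth Zone is on daylight time, UTC+06:30.
07:00 UTC + 6h30m = 13:30 Mireth Zone.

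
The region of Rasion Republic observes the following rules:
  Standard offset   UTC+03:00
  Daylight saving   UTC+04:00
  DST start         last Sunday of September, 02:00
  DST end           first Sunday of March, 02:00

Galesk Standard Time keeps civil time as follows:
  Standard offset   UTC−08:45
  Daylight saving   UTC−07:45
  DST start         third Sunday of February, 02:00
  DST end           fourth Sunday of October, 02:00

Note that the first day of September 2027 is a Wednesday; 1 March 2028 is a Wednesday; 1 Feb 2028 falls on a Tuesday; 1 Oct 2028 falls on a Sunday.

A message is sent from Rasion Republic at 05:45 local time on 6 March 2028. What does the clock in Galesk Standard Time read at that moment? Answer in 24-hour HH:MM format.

1 September 2027 is a Wednesday, so Sundays fall on 5, 12, 19, 26; the last is September 26.
1 March 2028 is a Wednesday, so the first Sunday is March 5.
6 March 2028 is outside the daylight-saving period (26 September 2027 – 5 March 2028), so Rasion Republic is on standard time, UTC+03:00.
05:45 Rasion Republic − 3h = 02:45 UTC.
1 February 2028 is a Tuesday, so the first Sunday is February 6 and the third is February 20.
1 October 2028 is a Sunday, so the first Sunday is October 1 and the fourth is October 22.
At the standard offset (UTC−08:45), 02:45 UTC − 8h45m = 18:00 Galesk Standard Time standard time (rolling into the previous day, 5 March 2028).
The standard-time date in Galesk Standard Time, 5 March 2028, falls between 20 February and 22 October, so daylight saving is in effect and Galesk Standard Time is at UTC−07:45.
02:45 UTC − 7h45m = 19:00 Galesk Standard Time (rolling into the previous day, 5 March 2028).

19:00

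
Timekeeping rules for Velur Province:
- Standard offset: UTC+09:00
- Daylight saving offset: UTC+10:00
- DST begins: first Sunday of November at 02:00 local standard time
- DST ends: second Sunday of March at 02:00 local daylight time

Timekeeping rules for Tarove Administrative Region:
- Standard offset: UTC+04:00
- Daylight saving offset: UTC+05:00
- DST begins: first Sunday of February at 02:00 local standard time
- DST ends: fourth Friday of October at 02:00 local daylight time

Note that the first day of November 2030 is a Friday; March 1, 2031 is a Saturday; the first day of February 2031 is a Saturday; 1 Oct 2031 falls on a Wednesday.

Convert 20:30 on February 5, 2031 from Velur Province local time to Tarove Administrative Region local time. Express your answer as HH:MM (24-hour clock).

1 November 2030 is a Friday, so the first Sunday is November 3.
1 March 2031 is a Saturday, so the first Sunday is March 2 and the second is March 9.
February 5, 2031 falls between 3 November 2030 and 9 March 2031, so daylight saving is in effect and Velur Province is at UTC+10:00.
20:30 Velur Province − 10h = 10:30 UTC.
1 February 2031 is a Saturday, so the first Sunday is February 2.
1 October 2031 is a Wednesday, so the first Friday is October 3 and the fourth is October 24.
At the standard offset (UTC+04:00), 10:30 UTC + 4h = 14:30 Tarove Administrative Region standard time.
Daylight saving runs 2 February – 24 October; the standard-time date in Tarove Administrative Region, February 5, 2031, is inside that window, so Tarove Administrative Region is at UTC+05:00.
10:30 UTC + 5h = 15:30 Tarove Administrative Region.

15:30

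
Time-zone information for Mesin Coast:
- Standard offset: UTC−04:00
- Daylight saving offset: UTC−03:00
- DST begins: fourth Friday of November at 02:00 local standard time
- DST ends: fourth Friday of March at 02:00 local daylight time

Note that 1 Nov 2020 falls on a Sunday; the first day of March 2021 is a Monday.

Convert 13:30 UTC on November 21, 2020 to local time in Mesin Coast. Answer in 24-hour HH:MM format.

1 November 2020 is a Sunday, so the first Friday is November 6 and the fourth is November 27.
1 March 2021 is a Monday, so the first Friday is March 5 and the fourth is March 26.
At the standard offset (UTC−04:00), 13:30 UTC − 4h = 09:30 Mesin Coast standard time.
The standard-time date in Mesin Coast, November 21, 2020, does not fall between 27 November 2020 and 26 March 2021, so daylight saving is not in effect and Mesin Coast is at UTC−04:00.
13:30 UTC − 4h = 09:30 local.

09:30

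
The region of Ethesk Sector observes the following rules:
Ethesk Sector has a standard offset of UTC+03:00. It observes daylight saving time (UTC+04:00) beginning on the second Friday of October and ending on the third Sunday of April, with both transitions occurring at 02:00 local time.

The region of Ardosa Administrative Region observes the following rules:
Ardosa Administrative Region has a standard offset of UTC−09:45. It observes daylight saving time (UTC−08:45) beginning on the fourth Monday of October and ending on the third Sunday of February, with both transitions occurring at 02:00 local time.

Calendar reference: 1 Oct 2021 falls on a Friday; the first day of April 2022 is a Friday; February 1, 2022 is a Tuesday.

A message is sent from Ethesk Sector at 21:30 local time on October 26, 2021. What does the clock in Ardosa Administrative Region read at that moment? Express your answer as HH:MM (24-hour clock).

08:45

1 October 2021 is a Friday, so the first Friday is October 1 and the second is October 8.
1 April 2022 is a Friday, so the first Sunday is April 3 and the third is April 17.
October 26, 2021 falls between 8 October 2021 and 17 April 2022, so daylight saving is in effect and Ethesk Sector is at UTC+04:00.
21:30 Ethesk Sector − 4h = 17:30 UTC.
1 October 2021 is a Friday, so the first Monday is October 4 and the fourth is October 25.
1 February 2022 is a Tuesday, so the first Sunday is February 6 and the third is February 20.
At the standard offset (UTC−09:45), 17:30 UTC − 9h45m = 07:45 Ardosa Administrative Region standard time.
Daylight saving runs 25 October 2021 – 20 February 2022; the standard-time date in Ardosa Administrative Region, October 26, 2021, is inside that window, so Ardosa Administrative Region is at UTC−08:45.
17:30 UTC − 8h45m = 08:45 Ardosa Administrative Region.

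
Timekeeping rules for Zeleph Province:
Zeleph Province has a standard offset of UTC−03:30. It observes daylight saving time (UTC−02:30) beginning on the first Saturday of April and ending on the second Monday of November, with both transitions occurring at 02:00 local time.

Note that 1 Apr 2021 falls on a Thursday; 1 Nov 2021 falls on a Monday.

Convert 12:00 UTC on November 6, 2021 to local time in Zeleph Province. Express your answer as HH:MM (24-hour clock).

09:30

1 April 2021 is a Thursday, so the first Saturday is April 3.
1 November 2021 is a Monday, so the first Monday is November 1 and the second is November 8.
At the standard offset (UTC−03:30), 12:00 UTC − 3h30m = 08:30 Zeleph Province standard time.
The standard-time date in Zeleph Province, November 6, 2021, lies within the daylight-saving period (3 April – 8 November), so Zeleph Province is on daylight time, UTC−02:30.
12:00 UTC − 2h30m = 09:30 local.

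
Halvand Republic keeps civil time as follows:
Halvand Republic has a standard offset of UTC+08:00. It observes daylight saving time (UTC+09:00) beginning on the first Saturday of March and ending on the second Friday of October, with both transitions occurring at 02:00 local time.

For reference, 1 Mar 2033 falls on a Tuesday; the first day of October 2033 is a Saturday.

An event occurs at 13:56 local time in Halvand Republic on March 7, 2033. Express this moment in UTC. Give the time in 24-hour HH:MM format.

1 March 2033 is a Tuesday, so the first Saturday is March 5.
1 October 2033 is a Saturday, so the first Friday is October 7 and the second is October 14.
March 7, 2033 lies within the daylight-saving period (5 March – 14 October), so Halvand Republic is on daylight time, UTC+09:00.
13:56 local − 9h = 04:56 UTC.

04:56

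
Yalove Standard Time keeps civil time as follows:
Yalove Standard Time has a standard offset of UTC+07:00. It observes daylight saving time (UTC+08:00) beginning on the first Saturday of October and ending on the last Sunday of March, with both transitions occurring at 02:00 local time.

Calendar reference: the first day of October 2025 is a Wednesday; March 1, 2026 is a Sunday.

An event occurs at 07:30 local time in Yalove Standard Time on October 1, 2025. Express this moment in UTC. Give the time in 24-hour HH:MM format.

1 October 2025 is a Wednesday, so the first Saturday is October 4.
1 March 2026 is a Sunday, so Sundays fall on 1, 8, 15, 22, 29; the last is March 29.
Daylight saving runs 4 October 2025 – 29 March 2026; October 1, 2025 is outside that window, so Yalove Standard Time is on standard time at UTC+07:00.
07:30 local − 7h = 00:30 UTC.

00:30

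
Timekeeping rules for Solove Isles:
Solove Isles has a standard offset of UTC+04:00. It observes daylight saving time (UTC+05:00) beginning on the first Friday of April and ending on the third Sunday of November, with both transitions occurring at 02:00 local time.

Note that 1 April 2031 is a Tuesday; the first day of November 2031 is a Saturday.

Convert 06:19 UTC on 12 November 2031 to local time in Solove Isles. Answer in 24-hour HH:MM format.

1 April 2031 is a Tuesday, so the first Friday is April 4.
1 November 2031 is a Saturday, so the first Sunday is November 2 and the third is November 16.
At the standard offset (UTC+04:00), 06:19 UTC + 4h = 10:19 Solove Isles standard time.
The standard-time date in Solove Isles, 12 November 2031, lies within the daylight-saving period (4 April – 16 November), so Solove Isles is on daylight time, UTC+05:00.
06:19 UTC + 5h = 11:19 local.

11:19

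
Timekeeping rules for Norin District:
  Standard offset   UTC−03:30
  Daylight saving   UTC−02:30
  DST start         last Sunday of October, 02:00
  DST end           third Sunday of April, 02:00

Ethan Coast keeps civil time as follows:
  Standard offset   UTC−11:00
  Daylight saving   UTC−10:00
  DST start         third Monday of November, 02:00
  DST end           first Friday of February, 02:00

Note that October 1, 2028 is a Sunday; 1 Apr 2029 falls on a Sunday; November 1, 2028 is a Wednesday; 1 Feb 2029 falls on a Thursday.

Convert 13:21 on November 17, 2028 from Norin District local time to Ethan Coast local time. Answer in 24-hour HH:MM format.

04:51

1 October 2028 is a Sunday, so Sundays fall on 1, 8, 15, 22, 29; the last is October 29.
1 April 2029 is a Sunday, so the first Sunday is April 1 and the third is April 15.
Daylight saving runs 29 October 2028 – 15 April 2029; November 17, 2028 is inside that window, so Norin District is at UTC−02:30.
13:21 Norin District + 2h30m = 15:51 UTC.
1 November 2028 is a Wednesday, so the first Monday is November 6 and the third is November 20.
1 February 2029 is a Thursday, so the first Friday is February 2.
At the standard offset (UTC−11:00), 15:51 UTC − 11h = 04:51 Ethan Coast standard time.
The standard-time date in Ethan Coast, November 17, 2028, does not fall between 20 November 2028 and 2 February 2029, so daylight saving is not in effect and Ethan Coast is at UTC−11:00.
15:51 UTC − 11h = 04:51 Ethan Coast.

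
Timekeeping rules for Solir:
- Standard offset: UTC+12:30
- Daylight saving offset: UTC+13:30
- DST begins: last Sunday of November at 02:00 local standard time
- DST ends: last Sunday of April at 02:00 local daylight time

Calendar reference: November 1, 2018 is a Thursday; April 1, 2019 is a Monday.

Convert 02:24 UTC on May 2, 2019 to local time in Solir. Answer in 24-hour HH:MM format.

14:54

1 November 2018 is a Thursday, so Sundays fall on 4, 11, 18, 25; the last is November 25.
1 April 2019 is a Monday, so Sundays fall on 7, 14, 21, 28; the last is April 28.
At the standard offset (UTC+12:30), 02:24 UTC + 12h30m = 14:54 Solir standard time.
The standard-time date in Solir, May 2, 2019, does not fall between 25 November 2018 and 28 April 2019, so daylight saving is not in effect and Solir is at UTC+12:30.
02:24 UTC + 12h30m = 14:54 local.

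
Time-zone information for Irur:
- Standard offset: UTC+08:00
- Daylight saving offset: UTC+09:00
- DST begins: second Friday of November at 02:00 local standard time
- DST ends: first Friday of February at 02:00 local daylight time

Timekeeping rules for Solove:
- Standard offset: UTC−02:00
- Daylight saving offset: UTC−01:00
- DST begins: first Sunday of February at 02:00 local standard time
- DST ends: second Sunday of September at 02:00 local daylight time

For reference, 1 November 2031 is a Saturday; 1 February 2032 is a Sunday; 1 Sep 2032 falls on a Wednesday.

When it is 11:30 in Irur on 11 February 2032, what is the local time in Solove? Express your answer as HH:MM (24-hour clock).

02:30

1 November 2031 is a Saturday, so the first Friday is November 7 and the second is November 14.
1 February 2032 is a Sunday, so the first Friday is February 6.
Daylight saving runs 14 November 2031 – 6 February 2032; 11 February 2032 is outside that window, so Irur is on standard time at UTC+08:00.
11:30 Irur − 8h = 03:30 UTC.
1 February 2032 is a Sunday, so the first Sunday is February 1.
1 September 2032 is a Wednesday, so the first Sunday is September 5 and the second is September 12.
At the standard offset (UTC−02:00), 03:30 UTC − 2h = 01:30 Solove standard time.
Daylight saving runs 1 February – 12 September; the standard-time date in Solove, 11 February 2032, is inside that window, so Solove is at UTC−01:00.
03:30 UTC − 1h = 02:30 Solove.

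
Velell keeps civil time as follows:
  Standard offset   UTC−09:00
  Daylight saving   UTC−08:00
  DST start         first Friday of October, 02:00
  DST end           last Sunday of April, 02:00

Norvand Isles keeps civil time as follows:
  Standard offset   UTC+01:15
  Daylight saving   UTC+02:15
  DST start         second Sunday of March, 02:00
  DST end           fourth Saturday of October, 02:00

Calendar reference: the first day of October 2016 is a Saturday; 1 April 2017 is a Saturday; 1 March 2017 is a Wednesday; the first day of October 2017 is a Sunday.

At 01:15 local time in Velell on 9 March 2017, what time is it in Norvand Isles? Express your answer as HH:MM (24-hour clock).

1 October 2016 is a Saturday, so the first Friday is October 7.
1 April 2017 is a Saturday, so Sundays fall on 2, 9, 16, 23, 30; the last is April 30.
Daylight saving runs 7 October 2016 – 30 April 2017; 9 March 2017 is inside that window, so Velell is at UTC−08:00.
01:15 Velell + 8h = 09:15 UTC.
1 March 2017 is a Wednesday, so the first Sunday is March 5 and the second is March 12.
1 October 2017 is a Sunday, so the first Saturday is October 7 and the fourth is October 28.
At the standard offset (UTC+01:15), 09:15 UTC + 1h15m = 10:30 Norvand Isles standard time.
The standard-time date in Norvand Isles, 9 March 2017, is outside the daylight-saving period (12 March – 28 October), so Norvand Isles is on standard time, UTC+01:15.
09:15 UTC + 1h15m = 10:30 Norvand Isles.

10:30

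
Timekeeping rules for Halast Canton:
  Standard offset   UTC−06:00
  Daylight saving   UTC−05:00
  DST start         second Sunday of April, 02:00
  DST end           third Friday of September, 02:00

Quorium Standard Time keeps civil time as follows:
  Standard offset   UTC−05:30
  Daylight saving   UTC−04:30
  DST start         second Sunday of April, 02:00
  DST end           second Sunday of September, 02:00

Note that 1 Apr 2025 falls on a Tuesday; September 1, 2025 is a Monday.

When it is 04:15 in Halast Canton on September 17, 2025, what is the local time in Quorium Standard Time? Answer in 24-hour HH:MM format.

03:45

1 April 2025 is a Tuesday, so the first Sunday is April 6 and the second is April 13.
1 September 2025 is a Monday, so the first Friday is September 5 and the third is September 19.
September 17, 2025 falls between 13 April and 19 September, so daylight saving is in effect and Halast Canton is at UTC−05:00.
04:15 Halast Canton + 5h = 09:15 UTC.
1 April 2025 is a Tuesday, so the first Sunday is April 6 and the second is April 13.
1 September 2025 is a Monday, so the first Sunday is September 7 and the second is September 14.
At the standard offset (UTC−05:30), 09:15 UTC − 5h30m = 03:45 Quorium Standard Time standard time.
The standard-time date in Quorium Standard Time, September 17, 2025, does not fall between 13 April and 14 September, so daylight saving is not in effect and Quorium Standard Time is at UTC−05:30.
09:15 UTC − 5h30m = 03:45 Quorium Standard Time.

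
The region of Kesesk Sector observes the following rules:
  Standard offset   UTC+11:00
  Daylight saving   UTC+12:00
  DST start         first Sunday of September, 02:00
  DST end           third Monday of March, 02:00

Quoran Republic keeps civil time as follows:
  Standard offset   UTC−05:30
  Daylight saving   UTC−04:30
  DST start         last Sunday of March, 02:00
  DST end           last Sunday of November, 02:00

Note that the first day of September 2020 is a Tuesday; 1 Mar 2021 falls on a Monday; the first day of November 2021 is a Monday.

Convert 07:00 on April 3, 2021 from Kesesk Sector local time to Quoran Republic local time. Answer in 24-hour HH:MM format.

1 September 2020 is a Tuesday, so the first Sunday is September 6.
1 March 2021 is a Monday, so the first Monday is March 1 and the third is March 15.
Daylight saving runs 6 September 2020 – 15 March 2021; April 3, 2021 is outside that window, so Kesesk Sector is on standard time at UTC+11:00.
07:00 Kesesk Sector − 11h = 20:00 UTC (rolling into the previous day, 2 April 2021).
1 March 2021 is a Monday, so Sundays fall on 7, 14, 21, 28; the last is March 28.
1 November 2021 is a Monday, so Sundays fall on 7, 14, 21, 28; the last is November 28.
At the standard offset (UTC−05:30), 20:00 UTC − 5h30m = 14:30 Quoran Republic standard time.
The standard-time date in Quoran Republic, April 2, 2021, lies within the daylight-saving period (28 March – 28 November), so Quoran Republic is on daylight time, UTC−04:30.
20:00 UTC − 4h30m = 15:30 Quoran Republic.

15:30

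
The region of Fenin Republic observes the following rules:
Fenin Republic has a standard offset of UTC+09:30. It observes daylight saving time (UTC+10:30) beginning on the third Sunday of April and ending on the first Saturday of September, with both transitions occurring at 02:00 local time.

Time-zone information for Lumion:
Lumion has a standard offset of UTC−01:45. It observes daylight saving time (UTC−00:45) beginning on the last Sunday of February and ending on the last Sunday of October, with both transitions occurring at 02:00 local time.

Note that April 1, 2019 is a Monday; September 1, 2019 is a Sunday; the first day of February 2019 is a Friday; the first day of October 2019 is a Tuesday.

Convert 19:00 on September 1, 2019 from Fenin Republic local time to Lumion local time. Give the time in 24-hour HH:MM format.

1 April 2019 is a Monday, so the first Sunday is April 7 and the third is April 21.
1 September 2019 is a Sunday, so the first Saturday is September 7.
Daylight saving runs 21 April – 7 September; September 1, 2019 is inside that window, so Fenin Republic is at UTC+10:30.
19:00 Fenin Republic − 10h30m = 08:30 UTC.
1 February 2019 is a Friday, so Sundays fall on 3, 10, 17, 24; the last is February 24.
1 October 2019 is a Tuesday, so Sundays fall on 6, 13, 20, 27; the last is October 27.
At the standard offset (UTC−01:45), 08:30 UTC − 1h45m = 06:45 Lumion standard time.
Daylight saving runs 24 February – 27 October; the standard-time date in Lumion, September 1, 2019, is inside that window, so Lumion is at UTC−00:45.
08:30 UTC − 0h45m = 07:45 Lumion.

07:45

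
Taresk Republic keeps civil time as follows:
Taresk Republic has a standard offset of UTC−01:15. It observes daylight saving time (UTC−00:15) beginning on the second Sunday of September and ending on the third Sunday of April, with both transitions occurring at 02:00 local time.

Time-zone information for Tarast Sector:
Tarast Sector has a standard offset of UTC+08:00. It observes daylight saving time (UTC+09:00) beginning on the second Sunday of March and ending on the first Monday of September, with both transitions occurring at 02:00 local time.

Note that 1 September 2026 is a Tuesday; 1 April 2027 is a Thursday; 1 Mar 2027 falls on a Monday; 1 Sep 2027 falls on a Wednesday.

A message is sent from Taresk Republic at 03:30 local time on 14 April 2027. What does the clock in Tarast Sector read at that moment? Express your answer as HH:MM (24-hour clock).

12:45

1 September 2026 is a Tuesday, so the first Sunday is September 6 and the second is September 13.
1 April 2027 is a Thursday, so the first Sunday is April 4 and the third is April 18.
14 April 2027 falls between 13 September 2026 and 18 April 2027, so daylight saving is in effect and Taresk Republic is at UTC−00:15.
03:30 Taresk Republic + 0h15m = 03:45 UTC.
1 March 2027 is a Monday, so the first Sunday is March 7 and the second is March 14.
1 September 2027 is a Wednesday, so the first Monday is September 6.
At the standard offset (UTC+08:00), 03:45 UTC + 8h = 11:45 Tarast Sector standard time.
Daylight saving runs 14 March – 6 September; the standard-time date in Tarast Sector, 14 April 2027, is inside that window, so Tarast Sector is at UTC+09:00.
03:45 UTC + 9h = 12:45 Tarast Sector.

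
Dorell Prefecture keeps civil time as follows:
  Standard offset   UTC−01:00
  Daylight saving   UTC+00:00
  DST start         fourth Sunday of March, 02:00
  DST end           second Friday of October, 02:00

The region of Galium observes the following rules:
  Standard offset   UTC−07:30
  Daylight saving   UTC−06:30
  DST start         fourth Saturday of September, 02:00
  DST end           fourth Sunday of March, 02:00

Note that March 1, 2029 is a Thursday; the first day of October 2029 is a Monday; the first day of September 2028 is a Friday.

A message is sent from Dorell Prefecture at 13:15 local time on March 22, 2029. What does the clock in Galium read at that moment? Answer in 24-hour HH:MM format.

07:45

1 March 2029 is a Thursday, so the first Sunday is March 4 and the fourth is March 25.
1 October 2029 is a Monday, so the first Friday is October 5 and the second is October 12.
Daylight saving runs 25 March – 12 October; March 22, 2029 is outside that window, so Dorell Prefecture is on standard time at UTC−01:00.
13:15 Dorell Prefecture + 1h = 14:15 UTC.
1 September 2028 is a Friday, so the first Saturday is September 2 and the fourth is September 23.
1 March 2029 is a Thursday, so the first Sunday is March 4 and the fourth is March 25.
At the standard offset (UTC−07:30), 14:15 UTC − 7h30m = 06:45 Galium standard time.
The standard-time date in Galium, March 22, 2029, falls between 23 September 2028 and 25 March 2029, so daylight saving is in effect and Galium is at UTC−06:30.
14:15 UTC − 6h30m = 07:45 Galium.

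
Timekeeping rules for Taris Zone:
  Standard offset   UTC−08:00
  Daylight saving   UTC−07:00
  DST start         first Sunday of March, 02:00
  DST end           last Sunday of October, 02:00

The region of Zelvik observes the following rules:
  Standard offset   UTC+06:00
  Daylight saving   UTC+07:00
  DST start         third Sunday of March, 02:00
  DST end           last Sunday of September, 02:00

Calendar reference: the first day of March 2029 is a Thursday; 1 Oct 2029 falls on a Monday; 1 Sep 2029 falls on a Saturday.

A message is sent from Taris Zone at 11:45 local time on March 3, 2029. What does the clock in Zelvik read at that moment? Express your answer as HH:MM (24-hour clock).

1 March 2029 is a Thursday, so the first Sunday is March 4.
1 October 2029 is a Monday, so Sundays fall on 7, 14, 21, 28; the last is October 28.
Daylight saving runs 4 March – 28 October; March 3, 2029 is outside that window, so Taris Zone is on standard time at UTC−08:00.
11:45 Taris Zone + 8h = 19:45 UTC.
1 March 2029 is a Thursday, so the first Sunday is March 4 and the third is March 18.
1 September 2029 is a Saturday, so Sundays fall on 2, 9, 16, 23, 30; the last is September 30.
At the standard offset (UTC+06:00), 19:45 UTC + 6h = 01:45 Zelvik standard time (rolling into the next day, 4 March 2029).
The standard-time date in Zelvik, March 4, 2029, is outside the daylight-saving period (18 March – 30 September), so Zelvik is on standard time, UTC+06:00.
19:45 UTC + 6h = 01:45 Zelvik (rolling into the next day, 4 March 2029).

01:45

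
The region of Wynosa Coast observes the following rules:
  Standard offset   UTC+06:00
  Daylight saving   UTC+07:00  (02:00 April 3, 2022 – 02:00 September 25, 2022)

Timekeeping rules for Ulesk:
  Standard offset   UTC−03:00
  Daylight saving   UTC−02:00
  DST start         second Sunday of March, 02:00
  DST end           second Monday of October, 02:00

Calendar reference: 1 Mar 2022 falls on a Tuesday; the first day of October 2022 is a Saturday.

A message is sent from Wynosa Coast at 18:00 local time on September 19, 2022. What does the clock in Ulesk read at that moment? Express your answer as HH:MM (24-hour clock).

09:00

Daylight saving runs 3 April – 25 September; September 19, 2022 is inside that window, so Wynosa Coast is at UTC+07:00.
18:00 Wynosa Coast − 7h = 11:00 UTC.
1 March 2022 is a Tuesday, so the first Sunday is March 6 and the second is March 13.
1 October 2022 is a Saturday, so the first Monday is October 3 and the second is October 10.
At the standard offset (UTC−03:00), 11:00 UTC − 3h = 08:00 Ulesk standard time.
The standard-time date in Ulesk, September 19, 2022, lies within the daylight-saving period (13 March – 10 October), so Ulesk is on daylight time, UTC−02:00.
11:00 UTC − 2h = 09:00 Ulesk.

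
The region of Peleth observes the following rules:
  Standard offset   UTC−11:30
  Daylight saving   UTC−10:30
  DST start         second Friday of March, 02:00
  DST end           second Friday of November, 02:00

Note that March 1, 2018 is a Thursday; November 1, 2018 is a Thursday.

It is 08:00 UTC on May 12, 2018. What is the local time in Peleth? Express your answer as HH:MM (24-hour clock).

1 March 2018 is a Thursday, so the first Friday is March 2 and the second is March 9.
1 November 2018 is a Thursday, so the first Friday is November 2 and the second is November 9.
At the standard offset (UTC−11:30), 08:00 UTC − 11h30m = 20:30 Peleth standard time (rolling into the previous day, 11 May 2018).
The standard-time date in Peleth, May 11, 2018, lies within the daylight-saving period (9 March – 9 November), so Peleth is on daylight time, UTC−10:30.
08:00 UTC − 10h30m = 21:30 local (rolling into the previous day, 11 May 2018).

21:30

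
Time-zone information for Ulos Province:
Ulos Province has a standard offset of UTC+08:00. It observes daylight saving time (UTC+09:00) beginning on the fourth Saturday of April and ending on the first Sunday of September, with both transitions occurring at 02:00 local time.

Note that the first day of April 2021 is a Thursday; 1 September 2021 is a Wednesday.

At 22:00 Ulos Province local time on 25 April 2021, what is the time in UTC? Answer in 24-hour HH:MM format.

13:00

1 April 2021 is a Thursday, so the first Saturday is April 3 and the fourth is April 24.
1 September 2021 is a Wednesday, so the first Sunday is September 5.
25 April 2021 lies within the daylight-saving period (24 April – 5 September), so Ulos Province is on daylight time, UTC+09:00.
22:00 local − 9h = 13:00 UTC.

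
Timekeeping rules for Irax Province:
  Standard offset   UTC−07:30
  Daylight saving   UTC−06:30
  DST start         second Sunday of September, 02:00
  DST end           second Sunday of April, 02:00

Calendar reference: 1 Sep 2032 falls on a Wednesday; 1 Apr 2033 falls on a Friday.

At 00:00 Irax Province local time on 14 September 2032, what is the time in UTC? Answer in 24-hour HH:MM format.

1 September 2032 is a Wednesday, so the first Sunday is September 5 and the second is September 12.
1 April 2033 is a Friday, so the first Sunday is April 3 and the second is April 10.
Daylight saving runs 12 September 2032 – 10 April 2033; 14 September 2032 is inside that window, so Irax Province is at UTC−06:30.
00:00 local + 6h30m = 06:30 UTC.

06:30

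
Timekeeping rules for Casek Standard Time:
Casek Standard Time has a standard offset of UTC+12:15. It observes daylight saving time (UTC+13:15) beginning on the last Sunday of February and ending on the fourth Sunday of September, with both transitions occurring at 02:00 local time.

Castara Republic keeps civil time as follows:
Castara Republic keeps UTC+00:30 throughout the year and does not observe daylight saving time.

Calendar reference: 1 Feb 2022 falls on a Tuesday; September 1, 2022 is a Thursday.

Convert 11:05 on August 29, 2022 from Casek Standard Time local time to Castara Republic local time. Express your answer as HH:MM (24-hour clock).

1 February 2022 is a Tuesday, so Sundays fall on 6, 13, 20, 27; the last is February 27.
1 September 2022 is a Thursday, so the first Sunday is September 4 and the fourth is September 25.
August 29, 2022 falls between 27 February and 25 September, so daylight saving is in effect and Casek Standard Time is at UTC+13:15.
11:05 Casek Standard Time − 13h15m = 21:50 UTC (rolling into the previous day, 28 August 2022).
Castara Republic stays on UTC+00:30 all year.
21:50 UTC + 0h30m = 22:20 Castara Republic.

22:20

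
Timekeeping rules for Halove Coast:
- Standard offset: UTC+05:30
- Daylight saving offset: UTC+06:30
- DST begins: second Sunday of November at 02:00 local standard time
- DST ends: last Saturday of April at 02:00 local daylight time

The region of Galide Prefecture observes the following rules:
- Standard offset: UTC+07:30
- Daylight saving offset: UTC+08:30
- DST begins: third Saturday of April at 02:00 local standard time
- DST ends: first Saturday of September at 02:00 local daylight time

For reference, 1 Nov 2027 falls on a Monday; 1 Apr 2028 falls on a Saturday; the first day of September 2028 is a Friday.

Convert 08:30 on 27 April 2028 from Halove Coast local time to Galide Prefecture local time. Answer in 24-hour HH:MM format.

1 November 2027 is a Monday, so the first Sunday is November 7 and the second is November 14.
1 April 2028 is a Saturday, so Saturdays fall on 1, 8, 15, 22, 29; the last is April 29.
Daylight saving runs 14 November 2027 – 29 April 2028; 27 April 2028 is inside that window, so Halove Coast is at UTC+06:30.
08:30 Halove Coast − 6h30m = 02:00 UTC.
1 April 2028 is a Saturday, so the first Saturday is April 1 and the third is April 15.
1 September 2028 is a Friday, so the first Saturday is September 2.
At the standard offset (UTC+07:30), 02:00 UTC + 7h30m = 09:30 Galide Prefecture standard time.
The standard-time date in Galide Prefecture, 27 April 2028, falls between 15 April and 2 September, so daylight saving is in effect and Galide Prefecture is at UTC+08:30.
02:00 UTC + 8h30m = 10:30 Galide Prefecture.

10:30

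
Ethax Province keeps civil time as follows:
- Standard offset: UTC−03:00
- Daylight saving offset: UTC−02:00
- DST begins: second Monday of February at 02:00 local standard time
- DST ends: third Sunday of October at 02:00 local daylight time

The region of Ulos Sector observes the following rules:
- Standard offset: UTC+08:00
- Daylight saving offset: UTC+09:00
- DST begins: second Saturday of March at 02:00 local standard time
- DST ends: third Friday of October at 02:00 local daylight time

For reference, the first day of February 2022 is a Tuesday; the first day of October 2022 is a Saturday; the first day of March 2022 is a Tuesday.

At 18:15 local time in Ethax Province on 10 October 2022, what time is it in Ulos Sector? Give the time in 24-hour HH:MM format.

05:15

1 February 2022 is a Tuesday, so the first Monday is February 7 and the second is February 14.
1 October 2022 is a Saturday, so the first Sunday is October 2 and the third is October 16.
10 October 2022 lies within the daylight-saving period (14 February – 16 October), so Ethax Province is on daylight time, UTC−02:00.
18:15 Ethax Province + 2h = 20:15 UTC.
1 March 2022 is a Tuesday, so the first Saturday is March 5 and the second is March 12.
1 October 2022 is a Saturday, so the first Friday is October 7 and the third is October 21.
At the standard offset (UTC+08:00), 20:15 UTC + 8h = 04:15 Ulos Sector standard time (rolling into the next day, 11 October 2022).
The standard-time date in Ulos Sector, 11 October 2022, lies within the daylight-saving period (12 March – 21 October), so Ulos Sector is on daylight time, UTC+09:00.
20:15 UTC + 9h = 05:15 Ulos Sector (rolling into the next day, 11 October 2022).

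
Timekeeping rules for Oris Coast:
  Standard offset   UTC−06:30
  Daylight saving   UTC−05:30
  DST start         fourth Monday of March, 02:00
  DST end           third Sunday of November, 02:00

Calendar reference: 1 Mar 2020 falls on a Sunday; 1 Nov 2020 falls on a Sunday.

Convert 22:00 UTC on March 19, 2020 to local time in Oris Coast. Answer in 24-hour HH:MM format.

15:30

1 March 2020 is a Sunday, so the first Monday is March 2 and the fourth is March 23.
1 November 2020 is a Sunday, so the first Sunday is November 1 and the third is November 15.
At the standard offset (UTC−06:30), 22:00 UTC − 6h30m = 15:30 Oris Coast standard time.
The standard-time date in Oris Coast, March 19, 2020, is outside the daylight-saving period (23 March – 15 November), so Oris Coast is on standard time, UTC−06:30.
22:00 UTC − 6h30m = 15:30 local.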